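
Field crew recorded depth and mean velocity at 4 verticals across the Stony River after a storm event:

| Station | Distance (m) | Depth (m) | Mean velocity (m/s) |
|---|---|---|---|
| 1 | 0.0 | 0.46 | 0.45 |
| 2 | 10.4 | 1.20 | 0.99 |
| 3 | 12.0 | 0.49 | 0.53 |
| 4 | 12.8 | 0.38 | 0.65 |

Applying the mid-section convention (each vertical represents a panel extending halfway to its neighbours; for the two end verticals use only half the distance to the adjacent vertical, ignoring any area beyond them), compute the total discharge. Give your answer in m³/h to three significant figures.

31000 m³/h

w_1 = (10.4 − 0.0)/2 = 5.2 m; q_1 = 0.45 × 0.46 × 5.2 = 1.076 m³/s
w_2 = (12.0 − 0.0)/2 = 6 m; q_2 = 0.99 × 1.20 × 6 = 7.128 m³/s
w_3 = (12.8 − 10.4)/2 = 1.2 m; q_3 = 0.53 × 0.49 × 1.2 = 0.3116 m³/s
w_4 = (12.8 − 12.0)/2 = 0.4 m; q_4 = 0.65 × 0.38 × 0.4 = 0.09880 m³/s
Q = Σ qᵢ = 8.615 m³/s
= 8.615 × 3600 = 31010 m³/h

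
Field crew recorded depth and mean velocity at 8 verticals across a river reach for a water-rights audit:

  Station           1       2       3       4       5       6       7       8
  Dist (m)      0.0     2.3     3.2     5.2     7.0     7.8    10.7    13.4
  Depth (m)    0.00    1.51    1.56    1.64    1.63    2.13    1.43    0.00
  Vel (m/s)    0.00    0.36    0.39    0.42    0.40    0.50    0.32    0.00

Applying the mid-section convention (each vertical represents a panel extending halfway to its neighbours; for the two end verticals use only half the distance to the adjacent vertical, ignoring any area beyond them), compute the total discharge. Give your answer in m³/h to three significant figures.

w_2 = (3.2 − 0.0)/2 = 1.6 m; q_2 = 0.36 × 1.51 × 1.6 = 0.8698 m³/s
w_3 = (5.2 − 2.3)/2 = 1.45 m; q_3 = 0.39 × 1.56 × 1.45 = 0.8822 m³/s
w_4 = (7.0 − 3.2)/2 = 1.9 m; q_4 = 0.42 × 1.64 × 1.9 = 1.309 m³/s
w_5 = (7.8 − 5.2)/2 = 1.3 m; q_5 = 0.40 × 1.63 × 1.3 = 0.8476 m³/s
w_6 = (10.7 − 7.0)/2 = 1.85 m; q_6 = 0.50 × 2.13 × 1.85 = 1.970 m³/s
w_7 = (13.4 − 7.8)/2 = 2.8 m; q_7 = 0.32 × 1.43 × 2.8 = 1.281 m³/s
Stations 1, 8 contribute zero (depth or velocity is 0).
Q = Σ qᵢ = 7.160 m³/s
= 7.160 × 3600 = 25780 m³/h

25800 m³/h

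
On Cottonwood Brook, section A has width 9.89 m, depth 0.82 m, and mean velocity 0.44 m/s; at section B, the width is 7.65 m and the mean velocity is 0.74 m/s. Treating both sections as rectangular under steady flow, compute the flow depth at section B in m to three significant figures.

0.630 m

Q = A₁V₁ = (9.89×0.82) × 0.44 = 3.568 m³/s
d₂ = Q/(b₂ V₂) = 3.568/(7.65×0.74) = 0.6303 m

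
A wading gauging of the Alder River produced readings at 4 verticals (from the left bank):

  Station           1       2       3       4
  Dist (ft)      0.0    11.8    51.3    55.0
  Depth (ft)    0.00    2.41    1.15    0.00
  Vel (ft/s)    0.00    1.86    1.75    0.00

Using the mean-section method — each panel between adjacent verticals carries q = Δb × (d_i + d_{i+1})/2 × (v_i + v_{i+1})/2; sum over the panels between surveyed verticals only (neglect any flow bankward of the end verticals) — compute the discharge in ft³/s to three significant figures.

142 ft³/s

Panel 1-2: Δb = 11.8 ft, d̄ = (0.00+2.41)/2 = 1.205, v̄ = (0.00+1.86)/2 = 0.93 → q = 11.8×1.205×0.93 = 13.22 ft³/s
Panel 2-3: Δb = 39.5 ft, d̄ = (2.41+1.15)/2 = 1.78, v̄ = (1.86+1.75)/2 = 1.805 → q = 39.5×1.78×1.805 = 126.9 ft³/s
Panel 3-4: Δb = 3.7 ft, d̄ = (1.15+0.00)/2 = 0.575, v̄ = (1.75+0.00)/2 = 0.875 → q = 3.7×0.575×0.875 = 1.862 ft³/s
Q = Σ q = 142.0 ft³/s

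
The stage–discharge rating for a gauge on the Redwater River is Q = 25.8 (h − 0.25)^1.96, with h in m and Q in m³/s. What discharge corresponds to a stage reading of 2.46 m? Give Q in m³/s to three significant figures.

Q = 25.8 × (2.46 − 0.25)^1.96 = 25.8 × 2.21^1.96 = 122.1 m³/s

122 m³/s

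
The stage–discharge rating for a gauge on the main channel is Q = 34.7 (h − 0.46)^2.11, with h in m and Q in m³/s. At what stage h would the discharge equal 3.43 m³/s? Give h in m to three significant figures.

0.794 m

h − h₀ = (Q/C)^(1/b) = (3.43/34.7)^(1/2.11) = 0.3339 m
h = 0.46 + 0.3339 = 0.7939 m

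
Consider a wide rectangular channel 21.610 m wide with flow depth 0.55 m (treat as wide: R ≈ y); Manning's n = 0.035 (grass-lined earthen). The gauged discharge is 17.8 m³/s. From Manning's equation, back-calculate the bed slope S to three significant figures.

A = b·y = 21.610 × 0.55 = 11.89 m²
Wide channel: R ≈ y = 0.55 m
S = (Q·n / (1·A·R^(2/3)))² = (17.8×0.035 / (1×11.89×0.6713))² = 0.006097

0.00610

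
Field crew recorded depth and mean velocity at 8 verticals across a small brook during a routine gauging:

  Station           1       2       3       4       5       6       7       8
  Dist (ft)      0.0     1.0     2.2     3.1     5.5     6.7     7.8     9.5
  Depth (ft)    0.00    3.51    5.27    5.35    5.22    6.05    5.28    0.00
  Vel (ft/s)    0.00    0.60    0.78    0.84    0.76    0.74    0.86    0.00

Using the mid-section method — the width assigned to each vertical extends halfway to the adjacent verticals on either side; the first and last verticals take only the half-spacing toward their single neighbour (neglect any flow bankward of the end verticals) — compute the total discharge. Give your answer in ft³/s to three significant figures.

32.7 ft³/s

w_2 = (2.2 − 0.0)/2 = 1.1 ft; q_2 = 0.60 × 3.51 × 1.1 = 2.317 ft³/s
w_3 = (3.1 − 1.0)/2 = 1.05 ft; q_3 = 0.78 × 5.27 × 1.05 = 4.316 ft³/s
w_4 = (5.5 − 2.2)/2 = 1.65 ft; q_4 = 0.84 × 5.35 × 1.65 = 7.415 ft³/s
w_5 = (6.7 − 3.1)/2 = 1.8 ft; q_5 = 0.76 × 5.22 × 1.8 = 7.141 ft³/s
w_6 = (7.8 − 5.5)/2 = 1.15 ft; q_6 = 0.74 × 6.05 × 1.15 = 5.149 ft³/s
w_7 = (9.5 − 6.7)/2 = 1.4 ft; q_7 = 0.86 × 5.28 × 1.4 = 6.357 ft³/s
Stations 1, 8 contribute zero (depth or velocity is 0).
Q = Σ qᵢ = 32.69 ft³/s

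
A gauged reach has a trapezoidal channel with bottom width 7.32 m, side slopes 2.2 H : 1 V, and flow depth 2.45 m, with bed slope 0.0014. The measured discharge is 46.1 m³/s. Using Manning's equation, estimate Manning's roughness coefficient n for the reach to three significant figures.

A = (b + z·y)·y = (7.32 + 2.2×2.45)×2.45 = 31.14 m²
P = b + 2y√(1+z²) = 7.32 + 2×2.45×√(1+2.2²) = 19.16 m
R = A/P = 31.14/19.16 = 1.625 m
n = (1/Q)·A·R^(2/3)·S^(1/2) = (1/46.1) × 31.14 × 1.382 × 0.03742 = 0.03494

0.0349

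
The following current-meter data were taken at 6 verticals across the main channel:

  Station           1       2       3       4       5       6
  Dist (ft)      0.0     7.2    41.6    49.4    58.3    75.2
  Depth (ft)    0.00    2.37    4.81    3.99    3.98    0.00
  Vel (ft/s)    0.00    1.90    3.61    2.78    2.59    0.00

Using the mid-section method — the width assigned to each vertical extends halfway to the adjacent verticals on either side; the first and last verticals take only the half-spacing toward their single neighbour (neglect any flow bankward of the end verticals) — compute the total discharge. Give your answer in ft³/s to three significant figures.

686 ft³/s

w_2 = (41.6 − 0.0)/2 = 20.8 ft; q_2 = 1.90 × 2.37 × 20.8 = 93.66 ft³/s
w_3 = (49.4 − 7.2)/2 = 21.1 ft; q_3 = 3.61 × 4.81 × 21.1 = 366.4 ft³/s
w_4 = (58.3 − 41.6)/2 = 8.35 ft; q_4 = 2.78 × 3.99 × 8.35 = 92.62 ft³/s
w_5 = (75.2 − 49.4)/2 = 12.9 ft; q_5 = 2.59 × 3.98 × 12.9 = 133.0 ft³/s
Stations 1, 6 contribute zero (depth or velocity is 0).
Q = Σ qᵢ = 685.6 ft³/s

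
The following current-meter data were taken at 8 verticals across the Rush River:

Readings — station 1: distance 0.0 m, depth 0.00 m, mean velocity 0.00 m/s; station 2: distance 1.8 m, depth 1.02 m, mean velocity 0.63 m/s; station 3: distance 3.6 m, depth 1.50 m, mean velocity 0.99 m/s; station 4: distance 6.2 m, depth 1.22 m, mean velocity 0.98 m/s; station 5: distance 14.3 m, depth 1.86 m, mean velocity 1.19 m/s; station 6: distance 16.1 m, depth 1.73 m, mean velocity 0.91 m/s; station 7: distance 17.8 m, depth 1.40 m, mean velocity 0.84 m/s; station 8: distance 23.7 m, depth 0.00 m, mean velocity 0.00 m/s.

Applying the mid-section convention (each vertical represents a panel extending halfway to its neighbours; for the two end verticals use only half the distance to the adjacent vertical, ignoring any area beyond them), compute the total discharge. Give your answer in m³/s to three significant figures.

29.0 m³/s

w_2 = (3.6 − 0.0)/2 = 1.8 m; q_2 = 0.63 × 1.02 × 1.8 = 1.157 m³/s
w_3 = (6.2 − 1.8)/2 = 2.2 m; q_3 = 0.99 × 1.50 × 2.2 = 3.267 m³/s
w_4 = (14.3 − 3.6)/2 = 5.35 m; q_4 = 0.98 × 1.22 × 5.35 = 6.396 m³/s
w_5 = (16.1 − 6.2)/2 = 4.95 m; q_5 = 1.19 × 1.86 × 4.95 = 10.96 m³/s
w_6 = (17.8 − 14.3)/2 = 1.75 m; q_6 = 0.91 × 1.73 × 1.75 = 2.755 m³/s
w_7 = (23.7 − 16.1)/2 = 3.8 m; q_7 = 0.84 × 1.40 × 3.8 = 4.469 m³/s
Stations 1, 8 contribute zero (depth or velocity is 0).
Q = Σ qᵢ = 29.00 m³/s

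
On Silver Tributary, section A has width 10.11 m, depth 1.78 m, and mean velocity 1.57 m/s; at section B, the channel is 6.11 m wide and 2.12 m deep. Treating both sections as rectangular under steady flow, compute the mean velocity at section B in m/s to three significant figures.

Q = A₁V₁ = (10.11×1.78) × 1.57 = 28.25 m³/s
A₂ = 6.11 × 2.12 = 12.95 m²
V₂ = Q/A₂ = 28.25/12.95 = 2.181 m/s

2.18 m/s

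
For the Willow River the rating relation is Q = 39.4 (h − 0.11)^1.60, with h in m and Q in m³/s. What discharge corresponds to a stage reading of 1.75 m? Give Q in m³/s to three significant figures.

Q = 39.4 × (1.75 − 0.11)^1.60 = 39.4 × 1.64^1.60 = 86.95 m³/s

86.9 m³/s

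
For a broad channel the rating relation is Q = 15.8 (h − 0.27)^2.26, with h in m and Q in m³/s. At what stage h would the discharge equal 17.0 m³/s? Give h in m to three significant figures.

h − h₀ = (Q/C)^(1/b) = (17.0/15.8)^(1/2.26) = 1.033 m
h = 0.27 + 1.033 = 1.303 m

1.30 m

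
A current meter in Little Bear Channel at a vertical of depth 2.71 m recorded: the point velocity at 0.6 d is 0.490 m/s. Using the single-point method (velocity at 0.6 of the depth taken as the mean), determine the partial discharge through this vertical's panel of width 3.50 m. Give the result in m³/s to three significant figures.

v̄ = v₀.₆ = 0.490 m/s
q = v̄ × d × w = 0.4900 × 2.71 × 3.50 = 4.648 m³/s

4.65 m³/s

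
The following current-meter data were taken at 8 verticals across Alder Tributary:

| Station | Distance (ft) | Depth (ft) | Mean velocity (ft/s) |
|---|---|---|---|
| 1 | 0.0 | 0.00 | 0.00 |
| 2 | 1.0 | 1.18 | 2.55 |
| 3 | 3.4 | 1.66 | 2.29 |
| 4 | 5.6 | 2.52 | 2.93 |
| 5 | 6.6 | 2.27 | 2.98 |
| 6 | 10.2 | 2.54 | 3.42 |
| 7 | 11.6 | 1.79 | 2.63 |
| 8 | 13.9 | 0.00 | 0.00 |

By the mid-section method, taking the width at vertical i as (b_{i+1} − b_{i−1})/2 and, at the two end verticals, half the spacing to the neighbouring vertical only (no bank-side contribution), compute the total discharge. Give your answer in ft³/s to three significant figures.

71.7 ft³/s

w_2 = (3.4 − 0.0)/2 = 1.7 ft; q_2 = 2.55 × 1.18 × 1.7 = 5.115 ft³/s
w_3 = (5.6 − 1.0)/2 = 2.3 ft; q_3 = 2.29 × 1.66 × 2.3 = 8.743 ft³/s
w_4 = (6.6 − 3.4)/2 = 1.6 ft; q_4 = 2.93 × 2.52 × 1.6 = 11.81 ft³/s
w_5 = (10.2 − 5.6)/2 = 2.3 ft; q_5 = 2.98 × 2.27 × 2.3 = 15.56 ft³/s
w_6 = (11.6 − 6.6)/2 = 2.5 ft; q_6 = 3.42 × 2.54 × 2.5 = 21.72 ft³/s
w_7 = (13.9 − 10.2)/2 = 1.85 ft; q_7 = 2.63 × 1.79 × 1.85 = 8.709 ft³/s
Stations 1, 8 contribute zero (depth or velocity is 0).
Q = Σ qᵢ = 71.66 ft³/s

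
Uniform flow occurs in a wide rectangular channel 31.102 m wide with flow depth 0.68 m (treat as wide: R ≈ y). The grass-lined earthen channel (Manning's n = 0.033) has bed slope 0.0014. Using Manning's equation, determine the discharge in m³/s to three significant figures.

A = b·y = 31.102 × 0.68 = 21.15 m²
Wide channel: R ≈ y = 0.68 m
Q = (1/n)·A·R^(2/3)·S^(1/2) = (1/0.033) × 21.15 × 0.6800^(2/3) × 0.0014^(1/2) = 18.54 m³/s

18.5 m³/s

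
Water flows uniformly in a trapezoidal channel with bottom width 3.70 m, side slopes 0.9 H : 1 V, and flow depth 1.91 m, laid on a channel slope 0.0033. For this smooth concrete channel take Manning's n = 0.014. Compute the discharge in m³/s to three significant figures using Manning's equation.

A = (b + z·y)·y = (3.70 + 0.9×1.91)×1.91 = 10.35 m²
P = b + 2y√(1+z²) = 3.70 + 2×1.91×√(1+0.9²) = 8.839 m
R = A/P = 10.35/8.839 = 1.171 m
Q = (1/n)·A·R^(2/3)·S^(1/2) = (1/0.014) × 10.35 × 1.171^(2/3) × 0.0033^(1/2) = 47.18 m³/s

47.2 m³/s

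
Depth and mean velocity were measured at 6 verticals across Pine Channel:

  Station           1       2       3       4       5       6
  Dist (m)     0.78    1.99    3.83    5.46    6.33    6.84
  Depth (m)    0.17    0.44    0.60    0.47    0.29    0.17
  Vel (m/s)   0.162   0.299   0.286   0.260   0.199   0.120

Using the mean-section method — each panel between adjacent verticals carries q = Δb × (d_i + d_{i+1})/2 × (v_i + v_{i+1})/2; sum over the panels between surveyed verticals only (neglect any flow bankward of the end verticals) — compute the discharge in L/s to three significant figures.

Panel 1-2: Δb = 1.21 m, d̄ = (0.17+0.44)/2 = 0.305, v̄ = (0.162+0.299)/2 = 0.2305 → q = 1.21×0.305×0.2305 = 0.08507 m³/s
Panel 2-3: Δb = 1.84 m, d̄ = (0.44+0.60)/2 = 0.52, v̄ = (0.299+0.286)/2 = 0.2925 → q = 1.84×0.52×0.2925 = 0.2799 m³/s
Panel 3-4: Δb = 1.63 m, d̄ = (0.60+0.47)/2 = 0.535, v̄ = (0.286+0.260)/2 = 0.273 → q = 1.63×0.535×0.273 = 0.2381 m³/s
Panel 4-5: Δb = 0.87 m, d̄ = (0.47+0.29)/2 = 0.38, v̄ = (0.260+0.199)/2 = 0.2295 → q = 0.87×0.38×0.2295 = 0.07587 m³/s
Panel 5-6: Δb = 0.51 m, d̄ = (0.29+0.17)/2 = 0.23, v̄ = (0.199+0.120)/2 = 0.1595 → q = 0.51×0.23×0.1595 = 0.01871 m³/s
Q = Σ q = 0.6976 m³/s
= 0.6976 × 1000 = 697.6 L/s

698 L/s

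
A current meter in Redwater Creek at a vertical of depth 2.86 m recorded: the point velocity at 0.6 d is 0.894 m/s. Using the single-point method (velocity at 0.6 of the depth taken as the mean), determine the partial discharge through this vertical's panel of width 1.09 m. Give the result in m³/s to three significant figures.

v̄ = v₀.₆ = 0.894 m/s
q = v̄ × d × w = 0.8940 × 2.86 × 1.09 = 2.787 m³/s

2.79 m³/s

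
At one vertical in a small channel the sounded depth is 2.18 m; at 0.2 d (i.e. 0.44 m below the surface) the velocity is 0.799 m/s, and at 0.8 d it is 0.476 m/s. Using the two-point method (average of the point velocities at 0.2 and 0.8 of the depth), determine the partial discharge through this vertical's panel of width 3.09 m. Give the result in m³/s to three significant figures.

v̄ = (0.799 + 0.476) / 2 = 0.6375 m/s
q = v̄ × d × w = 0.6375 × 2.18 × 3.09 = 4.294 m³/s

4.29 m³/s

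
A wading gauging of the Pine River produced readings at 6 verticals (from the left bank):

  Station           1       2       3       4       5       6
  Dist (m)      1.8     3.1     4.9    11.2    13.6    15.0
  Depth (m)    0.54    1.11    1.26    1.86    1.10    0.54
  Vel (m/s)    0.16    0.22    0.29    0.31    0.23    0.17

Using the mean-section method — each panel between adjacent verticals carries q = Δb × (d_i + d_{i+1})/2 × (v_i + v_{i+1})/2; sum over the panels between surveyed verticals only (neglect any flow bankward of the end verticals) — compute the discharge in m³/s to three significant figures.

4.88 m³/s

Panel 1-2: Δb = 1.3 m, d̄ = (0.54+1.11)/2 = 0.825, v̄ = (0.16+0.22)/2 = 0.19 → q = 1.3×0.825×0.19 = 0.2038 m³/s
Panel 2-3: Δb = 1.8 m, d̄ = (1.11+1.26)/2 = 1.185, v̄ = (0.22+0.29)/2 = 0.255 → q = 1.8×1.185×0.255 = 0.5439 m³/s
Panel 3-4: Δb = 6.3 m, d̄ = (1.26+1.86)/2 = 1.56, v̄ = (0.29+0.31)/2 = 0.3 → q = 6.3×1.56×0.3 = 2.948 m³/s
Panel 4-5: Δb = 2.4 m, d̄ = (1.86+1.10)/2 = 1.48, v̄ = (0.31+0.23)/2 = 0.27 → q = 2.4×1.48×0.27 = 0.9590 m³/s
Panel 5-6: Δb = 1.4 m, d̄ = (1.10+0.54)/2 = 0.82, v̄ = (0.23+0.17)/2 = 0.2 → q = 1.4×0.82×0.2 = 0.2296 m³/s
Q = Σ q = 4.885 m³/s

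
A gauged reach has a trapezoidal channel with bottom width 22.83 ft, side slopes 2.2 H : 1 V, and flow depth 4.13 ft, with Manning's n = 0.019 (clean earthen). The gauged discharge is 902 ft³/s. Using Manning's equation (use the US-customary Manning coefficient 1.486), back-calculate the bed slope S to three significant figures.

0.00171

A = (b + z·y)·y = (22.83 + 2.2×4.13)×4.13 = 131.8 ft²
P = b + 2y√(1+z²) = 22.83 + 2×4.13×√(1+2.2²) = 42.79 ft
R = A/P = 131.8/42.79 = 3.080 ft
S = (Q·n / (1.486·A·R^(2/3)))² = (902×0.019 / (1.486×131.8×2.117))² = 0.001708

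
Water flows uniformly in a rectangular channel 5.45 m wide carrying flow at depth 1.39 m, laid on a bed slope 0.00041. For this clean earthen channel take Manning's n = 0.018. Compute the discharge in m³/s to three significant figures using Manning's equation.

8.06 m³/s

A = b·y = 5.45 × 1.39 = 7.576 m²
P = b + 2y = 5.45 + 2×1.39 = 8.230 m
R = A/P = 7.576/8.230 = 0.9205 m
Q = (1/n)·A·R^(2/3)·S^(1/2) = (1/0.018) × 7.576 × 0.9205^(2/3) × 0.00041^(1/2) = 8.064 m³/s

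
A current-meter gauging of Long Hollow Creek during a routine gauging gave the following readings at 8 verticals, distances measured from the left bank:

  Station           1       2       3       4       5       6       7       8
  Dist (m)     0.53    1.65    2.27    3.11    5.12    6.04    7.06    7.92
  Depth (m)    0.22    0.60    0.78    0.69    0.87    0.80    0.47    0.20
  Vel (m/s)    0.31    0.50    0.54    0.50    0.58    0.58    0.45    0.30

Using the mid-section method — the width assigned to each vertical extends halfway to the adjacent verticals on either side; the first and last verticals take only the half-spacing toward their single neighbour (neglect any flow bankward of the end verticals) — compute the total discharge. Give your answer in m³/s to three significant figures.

w_1 = (1.65 − 0.53)/2 = 0.56 m; q_1 = 0.31 × 0.22 × 0.56 = 0.03819 m³/s
w_2 = (2.27 − 0.53)/2 = 0.87 m; q_2 = 0.50 × 0.60 × 0.87 = 0.2610 m³/s
w_3 = (3.11 − 1.65)/2 = 0.73 m; q_3 = 0.54 × 0.78 × 0.73 = 0.3075 m³/s
w_4 = (5.12 − 2.27)/2 = 1.425 m; q_4 = 0.50 × 0.69 × 1.425 = 0.4916 m³/s
w_5 = (6.04 − 3.11)/2 = 1.465 m; q_5 = 0.58 × 0.87 × 1.465 = 0.7392 m³/s
w_6 = (7.06 − 5.12)/2 = 0.97 m; q_6 = 0.58 × 0.80 × 0.97 = 0.4501 m³/s
w_7 = (7.92 − 6.04)/2 = 0.94 m; q_7 = 0.45 × 0.47 × 0.94 = 0.1988 m³/s
w_8 = (7.92 − 7.06)/2 = 0.43 m; q_8 = 0.30 × 0.20 × 0.43 = 0.02580 m³/s
Q = Σ qᵢ = 2.512 m³/s

2.51 m³/s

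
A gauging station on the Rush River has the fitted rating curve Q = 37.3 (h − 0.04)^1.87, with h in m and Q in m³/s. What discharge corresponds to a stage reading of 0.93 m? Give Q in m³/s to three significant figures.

30.0 m³/s

Q = 37.3 × (0.93 − 0.04)^1.87 = 37.3 × 0.89^1.87 = 30.00 m³/s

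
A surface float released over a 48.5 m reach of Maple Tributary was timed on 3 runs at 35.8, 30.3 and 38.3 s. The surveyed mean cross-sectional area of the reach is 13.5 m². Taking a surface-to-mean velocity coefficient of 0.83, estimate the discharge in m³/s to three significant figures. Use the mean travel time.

t̄ = (35.8 + 30.3 + 38.3) / 3 = 34.8 s
v_surface = L / t̄ = 48.5 / 34.8 = 1.394 m/s
v_mean = 0.83 × 1.394 = 1.157 m/s
Q = A × v_mean = 13.5 × 1.157 = 15.62 m³/s

15.6 m³/s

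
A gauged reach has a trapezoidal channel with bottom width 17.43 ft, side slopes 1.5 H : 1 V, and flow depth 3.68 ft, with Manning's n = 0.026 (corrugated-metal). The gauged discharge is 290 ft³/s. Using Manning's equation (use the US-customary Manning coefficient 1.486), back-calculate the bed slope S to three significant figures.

0.000936

A = (b + z·y)·y = (17.43 + 1.5×3.68)×3.68 = 84.46 ft²
P = b + 2y√(1+z²) = 17.43 + 2×3.68×√(1+1.5²) = 30.70 ft
R = A/P = 84.46/30.70 = 2.751 ft
S = (Q·n / (1.486·A·R^(2/3)))² = (290×0.026 / (1.486×84.46×1.963))² = 0.0009363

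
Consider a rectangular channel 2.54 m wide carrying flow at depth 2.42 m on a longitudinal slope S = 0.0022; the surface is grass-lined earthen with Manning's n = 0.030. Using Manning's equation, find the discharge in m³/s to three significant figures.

A = b·y = 2.54 × 2.42 = 6.147 m²
P = b + 2y = 2.54 + 2×2.42 = 7.380 m
R = A/P = 6.147/7.380 = 0.8329 m
Q = (1/n)·A·R^(2/3)·S^(1/2) = (1/0.030) × 6.147 × 0.8329^(2/3) × 0.0022^(1/2) = 8.507 m³/s

8.51 m³/s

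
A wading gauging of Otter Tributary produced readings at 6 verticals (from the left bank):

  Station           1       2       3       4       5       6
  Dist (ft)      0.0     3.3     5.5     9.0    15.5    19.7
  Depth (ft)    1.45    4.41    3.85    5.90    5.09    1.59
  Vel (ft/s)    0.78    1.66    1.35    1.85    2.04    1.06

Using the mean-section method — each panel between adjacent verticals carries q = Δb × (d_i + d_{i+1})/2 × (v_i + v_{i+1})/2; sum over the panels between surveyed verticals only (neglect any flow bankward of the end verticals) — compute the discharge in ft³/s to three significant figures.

144 ft³/s

Panel 1-2: Δb = 3.3 ft, d̄ = (1.45+4.41)/2 = 2.93, v̄ = (0.78+1.66)/2 = 1.22 → q = 3.3×2.93×1.22 = 11.80 ft³/s
Panel 2-3: Δb = 2.2 ft, d̄ = (4.41+3.85)/2 = 4.13, v̄ = (1.66+1.35)/2 = 1.505 → q = 2.2×4.13×1.505 = 13.67 ft³/s
Panel 3-4: Δb = 3.5 ft, d̄ = (3.85+5.90)/2 = 4.875, v̄ = (1.35+1.85)/2 = 1.6 → q = 3.5×4.875×1.6 = 27.30 ft³/s
Panel 4-5: Δb = 6.5 ft, d̄ = (5.90+5.09)/2 = 5.495, v̄ = (1.85+2.04)/2 = 1.945 → q = 6.5×5.495×1.945 = 69.47 ft³/s
Panel 5-6: Δb = 4.2 ft, d̄ = (5.09+1.59)/2 = 3.34, v̄ = (2.04+1.06)/2 = 1.55 → q = 4.2×3.34×1.55 = 21.74 ft³/s
Q = Σ q = 144.0 ft³/s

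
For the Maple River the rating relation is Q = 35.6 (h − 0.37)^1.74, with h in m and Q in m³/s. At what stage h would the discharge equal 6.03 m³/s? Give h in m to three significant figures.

h − h₀ = (Q/C)^(1/b) = (6.03/35.6)^(1/1.74) = 0.3604 m
h = 0.37 + 0.3604 = 0.7304 m

0.730 m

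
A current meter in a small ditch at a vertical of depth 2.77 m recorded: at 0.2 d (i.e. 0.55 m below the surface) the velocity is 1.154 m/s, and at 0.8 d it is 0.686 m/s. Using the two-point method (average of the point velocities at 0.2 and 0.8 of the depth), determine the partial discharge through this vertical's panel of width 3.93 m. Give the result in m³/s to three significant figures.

10.0 m³/s

v̄ = (1.154 + 0.686) / 2 = 0.9200 m/s
q = v̄ × d × w = 0.9200 × 2.77 × 3.93 = 10.02 m³/s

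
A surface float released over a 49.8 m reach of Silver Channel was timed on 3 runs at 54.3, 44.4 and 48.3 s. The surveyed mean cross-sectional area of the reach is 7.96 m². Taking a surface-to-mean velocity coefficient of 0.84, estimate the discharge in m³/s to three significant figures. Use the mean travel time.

t̄ = (54.3 + 44.4 + 48.3) / 3 = 49 s
v_surface = L / t̄ = 49.8 / 49 = 1.016 m/s
v_mean = 0.84 × 1.016 = 0.8537 m/s
Q = A × v_mean = 7.96 × 0.8537 = 6.796 m³/s

6.80 m³/s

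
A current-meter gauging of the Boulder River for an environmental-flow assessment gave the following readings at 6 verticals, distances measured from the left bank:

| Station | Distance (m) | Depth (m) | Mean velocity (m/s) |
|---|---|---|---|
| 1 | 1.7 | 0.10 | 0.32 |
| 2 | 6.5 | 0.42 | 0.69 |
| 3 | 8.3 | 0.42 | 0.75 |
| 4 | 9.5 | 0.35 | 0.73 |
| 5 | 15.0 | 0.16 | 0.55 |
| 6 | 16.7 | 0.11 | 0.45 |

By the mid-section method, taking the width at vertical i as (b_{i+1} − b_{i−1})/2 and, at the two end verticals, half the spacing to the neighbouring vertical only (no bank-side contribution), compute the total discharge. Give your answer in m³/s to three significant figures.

w_1 = (6.5 − 1.7)/2 = 2.4 m; q_1 = 0.32 × 0.10 × 2.4 = 0.07680 m³/s
w_2 = (8.3 − 1.7)/2 = 3.3 m; q_2 = 0.69 × 0.42 × 3.3 = 0.9563 m³/s
w_3 = (9.5 − 6.5)/2 = 1.5 m; q_3 = 0.75 × 0.42 × 1.5 = 0.4725 m³/s
w_4 = (15.0 − 8.3)/2 = 3.35 m; q_4 = 0.73 × 0.35 × 3.35 = 0.8559 m³/s
w_5 = (16.7 − 9.5)/2 = 3.6 m; q_5 = 0.55 × 0.16 × 3.6 = 0.3168 m³/s
w_6 = (16.7 − 15.0)/2 = 0.85 m; q_6 = 0.45 × 0.11 × 0.85 = 0.04208 m³/s
Q = Σ qᵢ = 2.720 m³/s

2.72 m³/s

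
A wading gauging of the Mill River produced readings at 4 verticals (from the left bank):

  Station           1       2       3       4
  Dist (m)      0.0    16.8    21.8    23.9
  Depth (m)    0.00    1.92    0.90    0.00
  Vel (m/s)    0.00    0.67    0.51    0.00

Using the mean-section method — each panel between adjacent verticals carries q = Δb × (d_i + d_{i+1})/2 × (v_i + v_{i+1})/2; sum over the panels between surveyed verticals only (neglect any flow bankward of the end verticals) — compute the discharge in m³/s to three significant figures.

Panel 1-2: Δb = 16.8 m, d̄ = (0.00+1.92)/2 = 0.96, v̄ = (0.00+0.67)/2 = 0.335 → q = 16.8×0.96×0.335 = 5.403 m³/s
Panel 2-3: Δb = 5 m, d̄ = (1.92+0.90)/2 = 1.41, v̄ = (0.67+0.51)/2 = 0.59 → q = 5×1.41×0.59 = 4.160 m³/s
Panel 3-4: Δb = 2.1 m, d̄ = (0.90+0.00)/2 = 0.45, v̄ = (0.51+0.00)/2 = 0.255 → q = 2.1×0.45×0.255 = 0.2410 m³/s
Q = Σ q = 9.803 m³/s

9.80 m³/s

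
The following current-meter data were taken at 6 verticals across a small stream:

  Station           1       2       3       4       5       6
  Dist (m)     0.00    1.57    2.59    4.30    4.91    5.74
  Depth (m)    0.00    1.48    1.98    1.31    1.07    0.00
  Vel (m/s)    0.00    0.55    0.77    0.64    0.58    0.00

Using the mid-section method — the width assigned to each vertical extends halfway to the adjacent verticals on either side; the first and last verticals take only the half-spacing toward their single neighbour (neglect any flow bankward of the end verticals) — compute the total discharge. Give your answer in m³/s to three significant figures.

w_2 = (2.59 − 0.00)/2 = 1.295 m; q_2 = 0.55 × 1.48 × 1.295 = 1.054 m³/s
w_3 = (4.30 − 1.57)/2 = 1.365 m; q_3 = 0.77 × 1.98 × 1.365 = 2.081 m³/s
w_4 = (4.91 − 2.59)/2 = 1.16 m; q_4 = 0.64 × 1.31 × 1.16 = 0.9725 m³/s
w_5 = (5.74 − 4.30)/2 = 0.72 m; q_5 = 0.58 × 1.07 × 0.72 = 0.4468 m³/s
Stations 1, 6 contribute zero (depth or velocity is 0).
Q = Σ qᵢ = 4.555 m³/s

4.55 m³/s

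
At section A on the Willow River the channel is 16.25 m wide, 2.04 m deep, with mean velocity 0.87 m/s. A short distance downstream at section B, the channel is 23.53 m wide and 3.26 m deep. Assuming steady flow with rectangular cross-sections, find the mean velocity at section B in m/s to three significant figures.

0.376 m/s

Q = A₁V₁ = (16.25×2.04) × 0.87 = 28.84 m³/s
A₂ = 23.53 × 3.26 = 76.71 m²
V₂ = Q/A₂ = 28.84/76.71 = 0.3760 m/s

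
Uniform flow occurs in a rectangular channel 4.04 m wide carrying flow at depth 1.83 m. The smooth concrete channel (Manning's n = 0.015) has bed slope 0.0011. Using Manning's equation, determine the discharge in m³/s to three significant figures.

A = b·y = 4.04 × 1.83 = 7.393 m²
P = b + 2y = 4.04 + 2×1.83 = 7.700 m
R = A/P = 7.393/7.700 = 0.9602 m
Q = (1/n)·A·R^(2/3)·S^(1/2) = (1/0.015) × 7.393 × 0.9602^(2/3) × 0.0011^(1/2) = 15.91 m³/s

15.9 m³/s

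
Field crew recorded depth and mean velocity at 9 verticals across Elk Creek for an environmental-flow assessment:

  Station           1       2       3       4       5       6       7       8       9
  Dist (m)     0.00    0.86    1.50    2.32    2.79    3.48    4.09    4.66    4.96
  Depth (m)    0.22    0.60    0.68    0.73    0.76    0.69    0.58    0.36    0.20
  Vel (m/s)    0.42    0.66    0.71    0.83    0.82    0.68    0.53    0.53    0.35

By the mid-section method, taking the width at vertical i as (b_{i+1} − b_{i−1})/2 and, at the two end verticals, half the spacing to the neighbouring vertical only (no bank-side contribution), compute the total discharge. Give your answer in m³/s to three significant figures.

2.02 m³/s

w_1 = (0.86 − 0.00)/2 = 0.43 m; q_1 = 0.42 × 0.22 × 0.43 = 0.03973 m³/s
w_2 = (1.50 − 0.00)/2 = 0.75 m; q_2 = 0.66 × 0.60 × 0.75 = 0.2970 m³/s
w_3 = (2.32 − 0.86)/2 = 0.73 m; q_3 = 0.71 × 0.68 × 0.73 = 0.3524 m³/s
w_4 = (2.79 − 1.50)/2 = 0.645 m; q_4 = 0.83 × 0.73 × 0.645 = 0.3908 m³/s
w_5 = (3.48 − 2.32)/2 = 0.58 m; q_5 = 0.82 × 0.76 × 0.58 = 0.3615 m³/s
w_6 = (4.09 − 2.79)/2 = 0.65 m; q_6 = 0.68 × 0.69 × 0.65 = 0.3050 m³/s
w_7 = (4.66 − 3.48)/2 = 0.59 m; q_7 = 0.53 × 0.58 × 0.59 = 0.1814 m³/s
w_8 = (4.96 − 4.09)/2 = 0.435 m; q_8 = 0.53 × 0.36 × 0.435 = 0.08300 m³/s
w_9 = (4.96 − 4.66)/2 = 0.15 m; q_9 = 0.35 × 0.20 × 0.15 = 0.01050 m³/s
Q = Σ qᵢ = 2.021 m³/s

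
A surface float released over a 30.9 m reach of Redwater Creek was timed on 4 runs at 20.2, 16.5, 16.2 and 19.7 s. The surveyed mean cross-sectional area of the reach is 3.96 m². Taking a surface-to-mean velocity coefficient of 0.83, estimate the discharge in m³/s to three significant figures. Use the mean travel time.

t̄ = (20.2 + 16.5 + 16.2 + 19.7) / 4 = 18.15 s
v_surface = L / t̄ = 30.9 / 18.15 = 1.702 m/s
v_mean = 0.83 × 1.702 = 1.413 m/s
Q = A × v_mean = 3.96 × 1.413 = 5.596 m³/s

5.60 m³/s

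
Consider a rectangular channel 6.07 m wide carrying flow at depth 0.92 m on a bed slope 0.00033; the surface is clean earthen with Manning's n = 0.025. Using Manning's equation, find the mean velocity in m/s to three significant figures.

0.576 m/s

A = b·y = 6.07 × 0.92 = 5.584 m²
P = b + 2y = 6.07 + 2×0.92 = 7.910 m
R = A/P = 5.584/7.910 = 0.7060 m
Q = (1/n)·A·R^(2/3)·S^(1/2) = (1/0.025) × 5.584 × 0.7060^(2/3) × 0.00033^(1/2) = 3.217 m³/s
V = Q/A = 3.217/5.584 = 0.5761 m/s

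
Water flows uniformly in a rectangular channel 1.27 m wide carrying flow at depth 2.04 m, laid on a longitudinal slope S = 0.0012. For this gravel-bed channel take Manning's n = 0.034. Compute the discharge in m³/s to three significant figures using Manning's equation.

A = b·y = 1.27 × 2.04 = 2.591 m²
P = b + 2y = 1.27 + 2×2.04 = 5.350 m
R = A/P = 2.591/5.350 = 0.4843 m
Q = (1/n)·A·R^(2/3)·S^(1/2) = (1/0.034) × 2.591 × 0.4843^(2/3) × 0.0012^(1/2) = 1.628 m³/s

1.63 m³/s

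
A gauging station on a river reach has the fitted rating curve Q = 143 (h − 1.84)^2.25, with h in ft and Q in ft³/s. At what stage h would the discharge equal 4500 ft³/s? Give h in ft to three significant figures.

6.47 ft

h − h₀ = (Q/C)^(1/b) = (4500/143)^(1/2.25) = 4.632 ft
h = 1.84 + 4.632 = 6.472 ft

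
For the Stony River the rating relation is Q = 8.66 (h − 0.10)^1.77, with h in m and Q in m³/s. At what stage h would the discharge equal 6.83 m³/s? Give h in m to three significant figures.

0.974 m

h − h₀ = (Q/C)^(1/b) = (6.83/8.66)^(1/1.77) = 0.8745 m
h = 0.10 + 0.8745 = 0.9745 m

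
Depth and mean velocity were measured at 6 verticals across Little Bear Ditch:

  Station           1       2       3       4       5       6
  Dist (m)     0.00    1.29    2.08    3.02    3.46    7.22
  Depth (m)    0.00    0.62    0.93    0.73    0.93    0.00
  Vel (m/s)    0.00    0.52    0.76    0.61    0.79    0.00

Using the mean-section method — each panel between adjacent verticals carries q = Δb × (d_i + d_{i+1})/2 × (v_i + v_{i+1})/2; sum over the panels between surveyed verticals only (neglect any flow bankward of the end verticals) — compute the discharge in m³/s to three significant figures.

Panel 1-2: Δb = 1.29 m, d̄ = (0.00+0.62)/2 = 0.31, v̄ = (0.00+0.52)/2 = 0.26 → q = 1.29×0.31×0.26 = 0.1040 m³/s
Panel 2-3: Δb = 0.79 m, d̄ = (0.62+0.93)/2 = 0.775, v̄ = (0.52+0.76)/2 = 0.64 → q = 0.79×0.775×0.64 = 0.3918 m³/s
Panel 3-4: Δb = 0.94 m, d̄ = (0.93+0.73)/2 = 0.83, v̄ = (0.76+0.61)/2 = 0.685 → q = 0.94×0.83×0.685 = 0.5344 m³/s
Panel 4-5: Δb = 0.44 m, d̄ = (0.73+0.93)/2 = 0.83, v̄ = (0.61+0.79)/2 = 0.7 → q = 0.44×0.83×0.7 = 0.2556 m³/s
Panel 5-6: Δb = 3.76 m, d̄ = (0.93+0.00)/2 = 0.465, v̄ = (0.79+0.00)/2 = 0.395 → q = 3.76×0.465×0.395 = 0.6906 m³/s
Q = Σ q = 1.977 m³/s

1.98 m³/s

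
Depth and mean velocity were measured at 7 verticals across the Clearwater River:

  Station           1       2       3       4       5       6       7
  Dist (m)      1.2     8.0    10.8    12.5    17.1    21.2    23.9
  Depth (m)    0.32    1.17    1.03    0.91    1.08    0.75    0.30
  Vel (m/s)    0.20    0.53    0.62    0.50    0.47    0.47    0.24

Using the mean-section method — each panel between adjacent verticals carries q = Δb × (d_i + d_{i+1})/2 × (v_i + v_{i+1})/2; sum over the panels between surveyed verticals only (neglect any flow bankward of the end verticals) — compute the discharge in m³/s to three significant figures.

9.03 m³/s

Panel 1-2: Δb = 6.8 m, d̄ = (0.32+1.17)/2 = 0.745, v̄ = (0.20+0.53)/2 = 0.365 → q = 6.8×0.745×0.365 = 1.849 m³/s
Panel 2-3: Δb = 2.8 m, d̄ = (1.17+1.03)/2 = 1.1, v̄ = (0.53+0.62)/2 = 0.575 → q = 2.8×1.1×0.575 = 1.771 m³/s
Panel 3-4: Δb = 1.7 m, d̄ = (1.03+0.91)/2 = 0.97, v̄ = (0.62+0.50)/2 = 0.56 → q = 1.7×0.97×0.56 = 0.9234 m³/s
Panel 4-5: Δb = 4.6 m, d̄ = (0.91+1.08)/2 = 0.995, v̄ = (0.50+0.47)/2 = 0.485 → q = 4.6×0.995×0.485 = 2.220 m³/s
Panel 5-6: Δb = 4.1 m, d̄ = (1.08+0.75)/2 = 0.915, v̄ = (0.47+0.47)/2 = 0.47 → q = 4.1×0.915×0.47 = 1.763 m³/s
Panel 6-7: Δb = 2.7 m, d̄ = (0.75+0.30)/2 = 0.525, v̄ = (0.47+0.24)/2 = 0.355 → q = 2.7×0.525×0.355 = 0.5032 m³/s
Q = Σ q = 9.030 m³/s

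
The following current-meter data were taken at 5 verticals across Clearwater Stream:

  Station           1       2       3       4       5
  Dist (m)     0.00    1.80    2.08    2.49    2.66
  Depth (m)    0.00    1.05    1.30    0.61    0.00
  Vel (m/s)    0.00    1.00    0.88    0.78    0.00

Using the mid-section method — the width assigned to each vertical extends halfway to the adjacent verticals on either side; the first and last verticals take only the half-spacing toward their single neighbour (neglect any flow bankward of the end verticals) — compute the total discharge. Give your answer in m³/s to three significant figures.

1.62 m³/s

w_2 = (2.08 − 0.00)/2 = 1.04 m; q_2 = 1.00 × 1.05 × 1.04 = 1.092 m³/s
w_3 = (2.49 − 1.80)/2 = 0.345 m; q_3 = 0.88 × 1.30 × 0.345 = 0.3947 m³/s
w_4 = (2.66 − 2.08)/2 = 0.29 m; q_4 = 0.78 × 0.61 × 0.29 = 0.1380 m³/s
Stations 1, 5 contribute zero (depth or velocity is 0).
Q = Σ qᵢ = 1.625 m³/s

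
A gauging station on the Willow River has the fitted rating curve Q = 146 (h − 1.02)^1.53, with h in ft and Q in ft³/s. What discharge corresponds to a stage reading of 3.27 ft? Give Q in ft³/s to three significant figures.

505 ft³/s

Q = 146 × (3.27 − 1.02)^1.53 = 146 × 2.25^1.53 = 504.9 ft³/s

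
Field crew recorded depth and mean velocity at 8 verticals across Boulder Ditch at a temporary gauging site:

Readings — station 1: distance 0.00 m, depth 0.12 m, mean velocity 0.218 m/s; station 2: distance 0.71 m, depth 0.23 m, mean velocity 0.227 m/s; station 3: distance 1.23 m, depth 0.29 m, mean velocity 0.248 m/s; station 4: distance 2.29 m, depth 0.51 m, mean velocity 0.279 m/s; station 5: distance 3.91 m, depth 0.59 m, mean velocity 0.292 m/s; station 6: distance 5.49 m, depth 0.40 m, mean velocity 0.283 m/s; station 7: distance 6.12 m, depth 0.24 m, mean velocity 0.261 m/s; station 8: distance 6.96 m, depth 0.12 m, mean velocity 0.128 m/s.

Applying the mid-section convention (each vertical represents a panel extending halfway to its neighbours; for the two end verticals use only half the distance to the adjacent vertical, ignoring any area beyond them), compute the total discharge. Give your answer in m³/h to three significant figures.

w_1 = (0.71 − 0.00)/2 = 0.355 m; q_1 = 0.218 × 0.12 × 0.355 = 0.009287 m³/s
w_2 = (1.23 − 0.00)/2 = 0.615 m; q_2 = 0.227 × 0.23 × 0.615 = 0.03211 m³/s
w_3 = (2.29 − 0.71)/2 = 0.79 m; q_3 = 0.248 × 0.29 × 0.79 = 0.05682 m³/s
w_4 = (3.91 − 1.23)/2 = 1.34 m; q_4 = 0.279 × 0.51 × 1.34 = 0.1907 m³/s
w_5 = (5.49 − 2.29)/2 = 1.6 m; q_5 = 0.292 × 0.59 × 1.6 = 0.2756 m³/s
w_6 = (6.12 − 3.91)/2 = 1.105 m; q_6 = 0.283 × 0.40 × 1.105 = 0.1251 m³/s
w_7 = (6.96 − 5.49)/2 = 0.735 m; q_7 = 0.261 × 0.24 × 0.735 = 0.04604 m³/s
w_8 = (6.96 − 6.12)/2 = 0.42 m; q_8 = 0.128 × 0.12 × 0.42 = 0.006451 m³/s
Q = Σ qᵢ = 0.7421 m³/s
= 0.7421 × 3600 = 2672 m³/h

2670 m³/h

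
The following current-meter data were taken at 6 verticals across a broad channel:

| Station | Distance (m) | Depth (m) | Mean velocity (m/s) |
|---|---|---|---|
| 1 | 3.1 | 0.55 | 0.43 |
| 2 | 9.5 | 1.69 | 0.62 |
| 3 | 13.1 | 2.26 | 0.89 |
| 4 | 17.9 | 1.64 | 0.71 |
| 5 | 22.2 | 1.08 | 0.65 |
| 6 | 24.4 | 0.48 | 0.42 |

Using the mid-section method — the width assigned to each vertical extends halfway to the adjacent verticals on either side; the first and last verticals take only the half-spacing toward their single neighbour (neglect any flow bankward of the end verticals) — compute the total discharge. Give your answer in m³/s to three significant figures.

22.2 m³/s

w_1 = (9.5 − 3.1)/2 = 3.2 m; q_1 = 0.43 × 0.55 × 3.2 = 0.7568 m³/s
w_2 = (13.1 − 3.1)/2 = 5 m; q_2 = 0.62 × 1.69 × 5 = 5.239 m³/s
w_3 = (17.9 − 9.5)/2 = 4.2 m; q_3 = 0.89 × 2.26 × 4.2 = 8.448 m³/s
w_4 = (22.2 − 13.1)/2 = 4.55 m; q_4 = 0.71 × 1.64 × 4.55 = 5.298 m³/s
w_5 = (24.4 − 17.9)/2 = 3.25 m; q_5 = 0.65 × 1.08 × 3.25 = 2.282 m³/s
w_6 = (24.4 − 22.2)/2 = 1.1 m; q_6 = 0.42 × 0.48 × 1.1 = 0.2218 m³/s
Q = Σ qᵢ = 22.24 m³/s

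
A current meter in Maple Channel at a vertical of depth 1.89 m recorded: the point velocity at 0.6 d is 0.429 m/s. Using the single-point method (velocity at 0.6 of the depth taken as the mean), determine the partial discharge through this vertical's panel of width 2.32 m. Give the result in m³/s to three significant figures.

v̄ = v₀.₆ = 0.429 m/s
q = v̄ × d × w = 0.4290 × 1.89 × 2.32 = 1.881 m³/s

1.88 m³/s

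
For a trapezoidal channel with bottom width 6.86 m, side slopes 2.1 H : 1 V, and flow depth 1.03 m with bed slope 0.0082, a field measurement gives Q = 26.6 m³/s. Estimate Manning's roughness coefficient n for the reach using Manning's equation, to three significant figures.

A = (b + z·y)·y = (6.86 + 2.1×1.03)×1.03 = 9.294 m²
P = b + 2y√(1+z²) = 6.86 + 2×1.03×√(1+2.1²) = 11.65 m
R = A/P = 9.294/11.65 = 0.7976 m
n = (1/Q)·A·R^(2/3)·S^(1/2) = (1/26.6) × 9.294 × 0.8601 × 0.09055 = 0.02721

0.0272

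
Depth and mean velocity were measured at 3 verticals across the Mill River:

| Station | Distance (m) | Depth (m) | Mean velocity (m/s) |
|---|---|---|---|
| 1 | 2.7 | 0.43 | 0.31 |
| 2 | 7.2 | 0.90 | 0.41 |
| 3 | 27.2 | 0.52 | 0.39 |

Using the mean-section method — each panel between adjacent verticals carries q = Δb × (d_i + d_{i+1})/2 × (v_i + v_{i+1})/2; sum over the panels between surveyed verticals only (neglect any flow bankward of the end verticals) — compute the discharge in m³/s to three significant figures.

6.76 m³/s

Panel 1-2: Δb = 4.5 m, d̄ = (0.43+0.90)/2 = 0.665, v̄ = (0.31+0.41)/2 = 0.36 → q = 4.5×0.665×0.36 = 1.077 m³/s
Panel 2-3: Δb = 20 m, d̄ = (0.90+0.52)/2 = 0.71, v̄ = (0.41+0.39)/2 = 0.4 → q = 20×0.71×0.4 = 5.680 m³/s
Q = Σ q = 6.757 m³/s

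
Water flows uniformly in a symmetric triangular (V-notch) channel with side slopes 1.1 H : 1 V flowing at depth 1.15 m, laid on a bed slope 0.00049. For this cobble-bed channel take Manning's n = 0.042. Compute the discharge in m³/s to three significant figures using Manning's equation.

A = z·y² = 1.1×1.15² = 1.455 m²
P = 2y√(1+z²) = 2×1.15×√(1+1.1²) = 3.419 m
R = A/P = 1.455/3.419 = 0.4255 m
Q = (1/n)·A·R^(2/3)·S^(1/2) = (1/0.042) × 1.455 × 0.4255^(2/3) × 0.00049^(1/2) = 0.4337 m³/s

0.434 m³/s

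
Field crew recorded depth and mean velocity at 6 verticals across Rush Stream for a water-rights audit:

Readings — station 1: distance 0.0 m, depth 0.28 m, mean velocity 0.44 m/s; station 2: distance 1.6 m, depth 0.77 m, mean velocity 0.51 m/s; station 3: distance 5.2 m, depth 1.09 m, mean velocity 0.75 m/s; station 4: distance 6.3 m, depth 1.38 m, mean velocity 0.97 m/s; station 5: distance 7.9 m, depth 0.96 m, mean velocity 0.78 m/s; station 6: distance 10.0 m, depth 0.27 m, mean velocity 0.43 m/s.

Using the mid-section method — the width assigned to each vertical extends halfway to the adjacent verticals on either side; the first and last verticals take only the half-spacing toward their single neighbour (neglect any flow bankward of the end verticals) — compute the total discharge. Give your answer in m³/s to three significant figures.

6.36 m³/s

w_1 = (1.6 − 0.0)/2 = 0.8 m; q_1 = 0.44 × 0.28 × 0.8 = 0.09856 m³/s
w_2 = (5.2 − 0.0)/2 = 2.6 m; q_2 = 0.51 × 0.77 × 2.6 = 1.021 m³/s
w_3 = (6.3 − 1.6)/2 = 2.35 m; q_3 = 0.75 × 1.09 × 2.35 = 1.921 m³/s
w_4 = (7.9 − 5.2)/2 = 1.35 m; q_4 = 0.97 × 1.38 × 1.35 = 1.807 m³/s
w_5 = (10.0 − 6.3)/2 = 1.85 m; q_5 = 0.78 × 0.96 × 1.85 = 1.385 m³/s
w_6 = (10.0 − 7.9)/2 = 1.05 m; q_6 = 0.43 × 0.27 × 1.05 = 0.1219 m³/s
Q = Σ qᵢ = 6.355 m³/s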